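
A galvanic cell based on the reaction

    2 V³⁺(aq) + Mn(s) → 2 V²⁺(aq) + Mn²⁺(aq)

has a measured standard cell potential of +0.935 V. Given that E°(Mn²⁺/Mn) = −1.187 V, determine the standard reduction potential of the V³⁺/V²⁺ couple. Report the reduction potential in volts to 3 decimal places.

In the reaction as written the V³⁺/V²⁺ couple is reduced (cathode) and Mn²⁺/Mn is oxidized (anode), so E°cell = E°(V³⁺/V²⁺) − E°(Mn²⁺/Mn).
E°(V³⁺/V²⁺) = E°cell + E°(anode) = +0.935 + (−1.187) = −0.252 V.

−0.252 V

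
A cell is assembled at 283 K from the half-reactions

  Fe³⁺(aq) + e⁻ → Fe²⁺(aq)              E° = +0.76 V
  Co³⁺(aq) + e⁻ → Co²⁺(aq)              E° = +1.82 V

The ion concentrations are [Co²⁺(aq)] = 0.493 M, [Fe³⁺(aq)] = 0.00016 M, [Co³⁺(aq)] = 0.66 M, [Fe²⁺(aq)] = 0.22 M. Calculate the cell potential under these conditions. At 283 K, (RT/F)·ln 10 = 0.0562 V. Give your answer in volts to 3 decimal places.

Co³⁺/Co²⁺ is reduced (cathode, E° = +1.82 V) and Fe³⁺/Fe²⁺ is oxidized (anode).
E°cell = E°cat − E°an = +1.82 − (+0.76) = +1.06 V; n = 1.
For the overall reaction Co³⁺(aq) + Fe²⁺(aq) → Co²⁺(aq) + Fe³⁺(aq), Q = ([Co²⁺(aq)]·[Fe³⁺(aq)]) / ([Co³⁺(aq)]·[Fe²⁺(aq)]) = 0.000543, giving log Q = −3.265.
E = E° − (0.0562/n)·log Q = +1.06 − (0.0562/1)(−3.265) = +1.243 V.

+1.243 V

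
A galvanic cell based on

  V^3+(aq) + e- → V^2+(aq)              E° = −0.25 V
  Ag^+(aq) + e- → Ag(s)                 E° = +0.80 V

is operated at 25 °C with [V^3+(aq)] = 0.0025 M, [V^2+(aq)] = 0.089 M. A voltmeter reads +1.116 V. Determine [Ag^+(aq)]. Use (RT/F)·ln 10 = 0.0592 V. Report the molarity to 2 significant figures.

Ag⁺/Ag is the cathode (higher E°); E°cell = +0.80 − (−0.25) = +1.05 V with n = 1.
Since E = E° − (0.0592/n)·log Q, log Q = n(E° − E)/0.0592 = −1.115.
Balancing electrons gives Ag^+(aq) + V^2+(aq) → Ag(s) + V^3+(aq); thus Q = [V^3+(aq)] / ([Ag^+(aq)]·[V^2+(aq)]).
Solving for the unknown gives log [Ag^+(aq)] = −0.436, so [Ag^+(aq)] ≈ 0.37 M.

0.37 M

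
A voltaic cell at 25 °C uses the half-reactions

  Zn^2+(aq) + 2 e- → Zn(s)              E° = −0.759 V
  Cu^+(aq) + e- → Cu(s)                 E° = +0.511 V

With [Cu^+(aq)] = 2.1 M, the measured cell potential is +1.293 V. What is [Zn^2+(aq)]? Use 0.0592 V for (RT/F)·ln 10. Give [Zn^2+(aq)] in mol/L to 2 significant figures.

0.74 M

With Cu⁺/Cu at the cathode and Zn²⁺/Zn at the anode, E°cell = +0.511 − (−0.759) = +1.270 V (n = 2).
From the Nernst equation, log Q = n(E° − E)/0.0592 = 2·(+1.270 − (+1.293))/0.0592 = −0.777.
For 2 Cu^+(aq) + Zn(s) → 2 Cu(s) + Zn^2+(aq), the reaction quotient is Q = [Zn^2+(aq)] / [Cu^+(aq)]^2.
Solving for the unknown gives log [Zn^2+(aq)] = −0.133, so [Zn^2+(aq)] ≈ 0.74 M.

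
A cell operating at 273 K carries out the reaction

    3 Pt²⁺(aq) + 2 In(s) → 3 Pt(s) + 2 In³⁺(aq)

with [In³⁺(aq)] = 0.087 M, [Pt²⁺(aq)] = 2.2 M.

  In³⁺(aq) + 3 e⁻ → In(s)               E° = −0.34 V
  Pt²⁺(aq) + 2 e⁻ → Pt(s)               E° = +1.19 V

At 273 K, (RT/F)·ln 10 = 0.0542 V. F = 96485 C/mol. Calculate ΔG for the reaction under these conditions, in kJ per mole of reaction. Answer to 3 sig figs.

With Pt²⁺/Pt reduced at the cathode, E°cell = +1.19 − (−0.34) = +1.53 V and n = 6.
The reaction quotient is [In³⁺(aq)]^2 / [Pt²⁺(aq)]^3 = 0.000711; by Nernst, E = +1.53 − (0.0542/6)(−3.148) = +1.5584 V.
Finally ΔG = −nFE = −(6)(96485 C/mol)(+1.5584 V) = −902 kJ/mol.

−902 kJ/mol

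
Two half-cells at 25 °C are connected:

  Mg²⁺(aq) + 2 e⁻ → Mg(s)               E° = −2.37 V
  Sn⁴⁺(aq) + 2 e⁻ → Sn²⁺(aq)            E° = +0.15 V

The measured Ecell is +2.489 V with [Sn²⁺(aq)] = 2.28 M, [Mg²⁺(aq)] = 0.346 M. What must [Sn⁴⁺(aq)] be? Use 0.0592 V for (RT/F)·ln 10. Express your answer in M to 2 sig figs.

0.071 M

The Sn⁴⁺/Sn²⁺ couple has the larger reduction potential, so it is the cathode: E°cell = +0.15 − (−2.37) = +2.52 V and n = 2.
From the Nernst equation, log Q = n(E° − E)/0.0592 = 2·(+2.52 − (+2.489))/0.0592 = 1.047.
For Sn⁴⁺(aq) + Mg(s) → Sn²⁺(aq) + Mg²⁺(aq), the reaction quotient is Q = ([Sn²⁺(aq)]·[Mg²⁺(aq)]) / [Sn⁴⁺(aq)].
Isolating [Sn⁴⁺(aq)] in Q = 10^{1.047} yields log [Sn⁴⁺(aq)] = −1.150, i.e. 0.071 M.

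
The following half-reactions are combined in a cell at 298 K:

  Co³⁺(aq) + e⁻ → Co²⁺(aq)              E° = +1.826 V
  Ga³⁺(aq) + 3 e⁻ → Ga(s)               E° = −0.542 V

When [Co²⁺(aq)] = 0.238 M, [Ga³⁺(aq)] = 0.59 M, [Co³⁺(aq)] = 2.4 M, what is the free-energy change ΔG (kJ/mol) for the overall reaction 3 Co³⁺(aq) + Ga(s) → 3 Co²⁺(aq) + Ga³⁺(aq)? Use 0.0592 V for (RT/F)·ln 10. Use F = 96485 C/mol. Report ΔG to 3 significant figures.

−704 kJ/mol

With Co³⁺/Co²⁺ reduced at the cathode, E°cell = +1.826 − (−0.542) = +2.368 V and n = 3.
Here Q = ([Co²⁺(aq)]^3·[Ga³⁺(aq)]) / [Co³⁺(aq)]^3 = 0.000575 (log Q = −3.240), giving E = +2.368 − (0.0592/3)·(−3.240) = +2.4319 V.
Then ΔG = −nFE = −3 × 96485 × +2.4319 J/mol = −704 kJ/mol.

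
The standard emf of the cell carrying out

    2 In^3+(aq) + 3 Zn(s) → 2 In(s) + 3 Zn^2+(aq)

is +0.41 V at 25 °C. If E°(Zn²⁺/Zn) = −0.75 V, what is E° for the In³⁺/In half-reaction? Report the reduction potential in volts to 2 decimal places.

−0.34 V

In the reaction as written the In³⁺/In couple is reduced (cathode) and Zn²⁺/Zn is oxidized (anode), so E°cell = E°(In³⁺/In) − E°(Zn²⁺/Zn).
E°(In³⁺/In) = E°cell + E°(anode) = +0.41 + (−0.75) = −0.34 V.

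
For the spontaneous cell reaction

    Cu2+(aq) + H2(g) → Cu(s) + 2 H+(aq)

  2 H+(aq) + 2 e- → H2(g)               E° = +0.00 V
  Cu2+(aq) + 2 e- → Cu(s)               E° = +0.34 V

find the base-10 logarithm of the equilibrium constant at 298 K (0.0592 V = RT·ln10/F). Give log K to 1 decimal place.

log K = 11.5

The Cu²⁺/Cu couple is reduced (cathode); E°cell = +0.34 − (+0.00) = +0.34 V with n = 2.
At equilibrium E = 0, so log K = nE°cell / 0.0592 = (2)(+0.34) / 0.0592 = 11.5.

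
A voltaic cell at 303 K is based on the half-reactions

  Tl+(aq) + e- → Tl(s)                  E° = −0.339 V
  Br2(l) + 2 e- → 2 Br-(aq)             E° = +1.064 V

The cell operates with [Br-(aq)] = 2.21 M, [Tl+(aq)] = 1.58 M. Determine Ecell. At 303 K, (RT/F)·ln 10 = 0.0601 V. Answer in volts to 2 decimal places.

+1.37 V

Since E°(Br₂/Br⁻) > E°(Tl⁺/Tl), Br₂/Br⁻ serves as the cathode.
E°cell = +1.064 − (−0.339) = +1.403 V, with n = 2 electrons transferred.
The balanced reaction is Br2(l) + 2 Tl(s) → 2 Br-(aq) + 2 Tl+(aq), so Q = [Br-(aq)]^2·[Tl+(aq)]^2 = 12.2 and log Q = 1.086.
By the Nernst equation, E = +1.403 − (0.0601/2)·(1.086) = +1.37 V.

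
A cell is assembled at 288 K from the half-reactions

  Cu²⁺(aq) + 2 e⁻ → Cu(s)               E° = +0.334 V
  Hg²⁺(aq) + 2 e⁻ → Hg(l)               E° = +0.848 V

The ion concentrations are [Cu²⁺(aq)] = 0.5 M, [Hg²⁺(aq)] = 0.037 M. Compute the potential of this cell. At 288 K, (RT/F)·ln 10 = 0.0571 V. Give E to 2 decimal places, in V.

+0.48 V

The Hg²⁺/Hg couple has the more positive E°, so it is the cathode; Cu²⁺/Cu is the anode.
E°cell = +0.848 − (+0.334) = +0.514 V, with n = 2 electrons transferred.
Balancing gives Hg²⁺(aq) + Cu(s) → Hg(l) + Cu²⁺(aq); hence Q = [Cu²⁺(aq)] / [Hg²⁺(aq)] = 13.5 (log Q = 1.131).
E = E° − (0.0571/n)·log Q = +0.514 − (0.0571/2)(1.131) = +0.48 V.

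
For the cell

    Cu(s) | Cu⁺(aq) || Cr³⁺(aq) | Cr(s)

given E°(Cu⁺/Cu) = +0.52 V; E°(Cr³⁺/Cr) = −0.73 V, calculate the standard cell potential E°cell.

−1.25 V

By convention the left-hand electrode in cell notation is the anode (oxidation) and the right-hand electrode is the cathode (reduction).
E°cell = E°(right) − E°(left) = −0.73 − (+0.52) = −1.25 V.
The negative sign shows that, as written, the cell would require an external voltage to drive the reaction.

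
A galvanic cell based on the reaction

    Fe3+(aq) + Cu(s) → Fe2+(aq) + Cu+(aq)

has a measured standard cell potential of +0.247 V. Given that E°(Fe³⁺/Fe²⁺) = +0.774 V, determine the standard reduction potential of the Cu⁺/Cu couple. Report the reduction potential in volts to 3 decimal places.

In the reaction as written the Fe³⁺/Fe²⁺ couple is reduced (cathode) and Cu⁺/Cu is oxidized (anode), so E°cell = E°(Fe³⁺/Fe²⁺) − E°(Cu⁺/Cu).
E°(Cu⁺/Cu) = E°(cathode) − E°cell = +0.774 − (+0.247) = +0.527 V.

+0.527 V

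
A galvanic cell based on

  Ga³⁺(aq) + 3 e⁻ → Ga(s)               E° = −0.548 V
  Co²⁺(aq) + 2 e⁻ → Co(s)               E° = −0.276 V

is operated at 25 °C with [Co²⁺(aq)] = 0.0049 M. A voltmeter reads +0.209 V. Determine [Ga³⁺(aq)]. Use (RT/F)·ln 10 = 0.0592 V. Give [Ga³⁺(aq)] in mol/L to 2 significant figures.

With Co²⁺/Co at the cathode and Ga³⁺/Ga at the anode, E°cell = −0.276 − (−0.548) = +0.272 V (n = 6).
Since E = E° − (0.0592/n)·log Q, log Q = n(E° − E)/0.0592 = 6.385.
The balanced reaction is 3 Co²⁺(aq) + 2 Ga(s) → 3 Co(s) + 2 Ga³⁺(aq), so Q = [Ga³⁺(aq)]^2 / [Co²⁺(aq)]^3.
Substituting the known concentrations and solving, log [Ga³⁺(aq)] = −0.272 and [Ga³⁺(aq)] = 0.53 M.

0.53 M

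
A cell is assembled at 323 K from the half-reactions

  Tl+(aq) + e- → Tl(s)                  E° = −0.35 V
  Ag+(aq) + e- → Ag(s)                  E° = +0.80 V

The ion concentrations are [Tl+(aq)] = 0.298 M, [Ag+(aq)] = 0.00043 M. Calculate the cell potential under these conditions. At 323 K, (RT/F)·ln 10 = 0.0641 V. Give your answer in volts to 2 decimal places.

+0.97 V

The Ag⁺/Ag couple has the more positive E°, so it is the cathode; Tl⁺/Tl is the anode.
E°cell = +0.80 − (−0.35) = +1.15 V, with n = 1 electron transferred.
The balanced reaction is Ag+(aq) + Tl(s) → Ag(s) + Tl+(aq), so Q = [Tl+(aq)] / [Ag+(aq)] = 693 and log Q = 2.841.
By the Nernst equation, E = +1.15 − (0.0641/1)·(2.841) = +0.97 V.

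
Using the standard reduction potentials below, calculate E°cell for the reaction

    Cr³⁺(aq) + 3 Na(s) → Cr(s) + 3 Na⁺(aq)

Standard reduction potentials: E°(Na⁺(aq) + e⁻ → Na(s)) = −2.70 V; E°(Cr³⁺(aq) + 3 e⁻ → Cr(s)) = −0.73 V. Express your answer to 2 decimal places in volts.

+1.97 V

In the reaction as written, Cr³⁺(aq) is reduced (cathode) and Na⁺(aq) is produced by oxidation at the anode.
E°cell = E°(cathode) − E°(anode) = −0.73 − (−2.70) = +1.97 V.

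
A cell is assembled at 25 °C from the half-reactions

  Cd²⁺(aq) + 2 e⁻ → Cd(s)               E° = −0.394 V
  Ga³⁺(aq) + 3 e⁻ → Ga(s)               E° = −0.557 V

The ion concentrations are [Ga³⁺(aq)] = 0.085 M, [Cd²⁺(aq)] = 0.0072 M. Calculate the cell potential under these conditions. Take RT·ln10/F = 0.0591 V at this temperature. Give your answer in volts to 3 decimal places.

+0.121 V

Since E°(Cd²⁺/Cd) > E°(Ga³⁺/Ga), Cd²⁺/Cd serves as the cathode.
The standard potential is −0.394 − (−0.557) = +0.163 V and the balanced reaction transfers n = 6 electrons.
For the overall reaction 3 Cd²⁺(aq) + 2 Ga(s) → 3 Cd(s) + 2 Ga³⁺(aq), Q = [Ga³⁺(aq)]^2 / [Cd²⁺(aq)]^3 = 1.94×10^4, giving log Q = 4.287.
E = E° − (0.0591/n)·log Q = +0.163 − (0.0591/6)(4.287) = +0.121 V.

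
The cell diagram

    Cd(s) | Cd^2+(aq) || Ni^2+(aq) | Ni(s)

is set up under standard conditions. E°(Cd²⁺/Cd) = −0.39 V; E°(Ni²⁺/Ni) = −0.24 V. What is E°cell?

+0.15 V

By convention the left-hand electrode in cell notation is the anode (oxidation) and the right-hand electrode is the cathode (reduction).
E°cell = E°(right) − E°(left) = −0.24 − (−0.39) = +0.15 V.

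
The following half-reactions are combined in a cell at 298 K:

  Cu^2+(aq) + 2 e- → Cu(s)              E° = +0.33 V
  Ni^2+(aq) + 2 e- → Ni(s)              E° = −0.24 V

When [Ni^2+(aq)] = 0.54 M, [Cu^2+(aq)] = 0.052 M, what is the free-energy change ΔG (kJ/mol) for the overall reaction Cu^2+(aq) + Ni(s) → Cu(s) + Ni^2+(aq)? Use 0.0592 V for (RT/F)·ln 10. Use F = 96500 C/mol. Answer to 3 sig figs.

With Cu²⁺/Cu reduced at the cathode, E°cell = +0.33 − (−0.24) = +0.57 V and n = 2.
Q = [Ni^2+(aq)] / [Cu^2+(aq)] = 10.4, so log Q = 1.016 and E = +0.57 − (0.0592/2)(1.016) = +0.5399 V.
Then ΔG = −nFE = −2 × 96500 × +0.5399 J/mol = −104 kJ/mol.

−104 kJ/mol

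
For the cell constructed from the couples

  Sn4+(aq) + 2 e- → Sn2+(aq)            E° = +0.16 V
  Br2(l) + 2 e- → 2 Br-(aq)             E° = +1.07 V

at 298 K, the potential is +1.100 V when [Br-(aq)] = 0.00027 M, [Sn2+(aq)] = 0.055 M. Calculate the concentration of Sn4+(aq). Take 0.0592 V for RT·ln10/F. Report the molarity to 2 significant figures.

Br₂/Br⁻ is the cathode (higher E°); E°cell = +1.07 − (+0.16) = +0.91 V with n = 2.
Since E = E° − (0.0592/n)·log Q, log Q = n(E° − E)/0.0592 = −6.419.
Balancing electrons gives Br2(l) + Sn2+(aq) → 2 Br-(aq) + Sn4+(aq); thus Q = ([Br-(aq)]^2·[Sn4+(aq)]) / [Sn2+(aq)].
Substituting the known concentrations and solving, log [Sn4+(aq)] = −0.541 and [Sn4+(aq)] = 0.29 M.

0.29 M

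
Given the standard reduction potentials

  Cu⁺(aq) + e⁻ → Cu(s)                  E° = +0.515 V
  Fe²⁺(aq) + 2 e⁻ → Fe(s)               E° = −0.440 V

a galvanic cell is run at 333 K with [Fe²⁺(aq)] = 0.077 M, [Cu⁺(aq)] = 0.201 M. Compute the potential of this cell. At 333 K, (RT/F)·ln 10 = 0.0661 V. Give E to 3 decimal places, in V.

+0.946 V

Since E°(Cu⁺/Cu) > E°(Fe²⁺/Fe), Cu⁺/Cu serves as the cathode.
The standard potential is +0.515 − (−0.440) = +0.955 V and the balanced reaction transfers n = 2 electrons.
Balancing gives 2 Cu⁺(aq) + Fe(s) → 2 Cu(s) + Fe²⁺(aq); hence Q = [Fe²⁺(aq)] / [Cu⁺(aq)]^2 = 1.91 (log Q = 0.280).
E = E° − (0.0661/n)·log Q = +0.955 − (0.0661/2)(0.280) = +0.946 V.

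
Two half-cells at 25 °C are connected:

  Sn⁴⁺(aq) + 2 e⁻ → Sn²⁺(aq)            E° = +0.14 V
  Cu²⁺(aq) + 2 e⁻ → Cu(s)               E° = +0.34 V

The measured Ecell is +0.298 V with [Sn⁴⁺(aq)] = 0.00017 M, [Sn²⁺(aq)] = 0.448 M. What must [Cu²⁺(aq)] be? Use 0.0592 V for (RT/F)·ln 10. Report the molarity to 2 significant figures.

0.78 M

With Cu²⁺/Cu at the cathode and Sn⁴⁺/Sn²⁺ at the anode, E°cell = +0.34 − (+0.14) = +0.20 V (n = 2).
From the Nernst equation, log Q = n(E° − E)/0.0592 = 2·(+0.20 − (+0.298))/0.0592 = −3.311.
Balancing electrons gives Cu²⁺(aq) + Sn²⁺(aq) → Cu(s) + Sn⁴⁺(aq); thus Q = [Sn⁴⁺(aq)] / ([Cu²⁺(aq)]·[Sn²⁺(aq)]).
Solving for the unknown gives log [Cu²⁺(aq)] = −0.110, so [Cu²⁺(aq)] ≈ 0.78 M.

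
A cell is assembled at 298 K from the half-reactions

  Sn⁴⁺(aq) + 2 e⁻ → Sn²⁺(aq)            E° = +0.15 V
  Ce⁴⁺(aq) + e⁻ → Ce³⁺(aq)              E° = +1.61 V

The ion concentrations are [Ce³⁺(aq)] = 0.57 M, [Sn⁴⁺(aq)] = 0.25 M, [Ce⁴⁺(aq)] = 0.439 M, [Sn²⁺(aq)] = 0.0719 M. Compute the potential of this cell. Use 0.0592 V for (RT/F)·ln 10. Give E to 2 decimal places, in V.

The Ce⁴⁺/Ce³⁺ couple has the more positive E°, so it is the cathode; Sn⁴⁺/Sn²⁺ is the anode.
E°cell = +1.61 − (+0.15) = +1.46 V, with n = 2 electrons transferred.
The balanced reaction is 2 Ce⁴⁺(aq) + Sn²⁺(aq) → 2 Ce³⁺(aq) + Sn⁴⁺(aq), so Q = ([Ce³⁺(aq)]^2·[Sn⁴⁺(aq)]) / ([Ce⁴⁺(aq)]^2·[Sn²⁺(aq)]) = 5.86 and log Q = 0.768.
E = E° − (0.0592/n)·log Q = +1.46 − (0.0592/2)(0.768) = +1.44 V.

+1.44 V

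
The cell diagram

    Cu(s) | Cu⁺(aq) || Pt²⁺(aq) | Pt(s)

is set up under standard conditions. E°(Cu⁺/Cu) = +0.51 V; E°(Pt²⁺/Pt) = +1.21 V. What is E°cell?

+0.70 V

By convention the left-hand electrode in cell notation is the anode (oxidation) and the right-hand electrode is the cathode (reduction).
E°cell = E°(right) − E°(left) = +1.21 − (+0.51) = +0.70 V.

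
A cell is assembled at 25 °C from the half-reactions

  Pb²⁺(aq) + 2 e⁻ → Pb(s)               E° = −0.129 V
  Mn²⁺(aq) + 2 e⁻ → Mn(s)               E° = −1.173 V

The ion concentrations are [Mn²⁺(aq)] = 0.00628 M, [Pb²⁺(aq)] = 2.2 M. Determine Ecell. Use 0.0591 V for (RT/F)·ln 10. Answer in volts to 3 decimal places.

The Pb²⁺/Pb couple has the more positive E°, so it is the cathode; Mn²⁺/Mn is the anode.
E°cell = −0.129 − (−1.173) = +1.044 V, with n = 2 electrons transferred.
The balanced reaction is Pb²⁺(aq) + Mn(s) → Pb(s) + Mn²⁺(aq), so Q = [Mn²⁺(aq)] / [Pb²⁺(aq)] = 0.00285 and log Q = −2.544.
By the Nernst equation, E = +1.044 − (0.0591/2)·(−2.544) = +1.119 V.

+1.119 V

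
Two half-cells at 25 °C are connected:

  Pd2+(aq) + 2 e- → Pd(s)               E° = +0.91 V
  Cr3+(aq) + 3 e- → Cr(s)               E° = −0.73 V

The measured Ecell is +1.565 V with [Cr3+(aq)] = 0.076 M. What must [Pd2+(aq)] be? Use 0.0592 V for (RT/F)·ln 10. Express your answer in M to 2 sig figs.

0.00052 M

The Pd²⁺/Pd couple has the larger reduction potential, so it is the cathode: E°cell = +0.91 − (−0.73) = +1.64 V and n = 6.
From the Nernst equation, log Q = n(E° − E)/0.0592 = 6·(+1.64 − (+1.565))/0.0592 = 7.601.
For 3 Pd2+(aq) + 2 Cr(s) → 3 Pd(s) + 2 Cr3+(aq), the reaction quotient is Q = [Cr3+(aq)]^2 / [Pd2+(aq)]^3.
Substituting the known concentrations and solving, log [Pd2+(aq)] = −3.280 and [Pd2+(aq)] = 0.00052 M.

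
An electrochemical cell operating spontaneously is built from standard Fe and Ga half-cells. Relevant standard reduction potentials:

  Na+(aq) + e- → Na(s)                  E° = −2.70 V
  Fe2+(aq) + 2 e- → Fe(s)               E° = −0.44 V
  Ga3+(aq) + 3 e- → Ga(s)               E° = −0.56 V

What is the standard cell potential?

Of the two couples in this cell, the one with the more positive reduction potential is reduced at the cathode: here that is Fe²⁺/Fe (−0.44 V); Ga³⁺/Ga (−0.56 V) is the anode.
E°cell = E°(cathode) − E°(anode) = −0.44 − (−0.56) = +0.12 V.

+0.12 V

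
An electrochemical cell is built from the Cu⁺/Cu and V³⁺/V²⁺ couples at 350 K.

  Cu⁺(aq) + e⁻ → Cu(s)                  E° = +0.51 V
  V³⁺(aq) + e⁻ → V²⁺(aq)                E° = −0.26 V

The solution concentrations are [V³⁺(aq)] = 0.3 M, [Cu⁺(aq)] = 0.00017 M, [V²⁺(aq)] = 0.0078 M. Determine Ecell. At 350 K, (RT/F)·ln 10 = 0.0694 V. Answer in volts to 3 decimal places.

+0.398 V

Since E°(Cu⁺/Cu) > E°(V³⁺/V²⁺), Cu⁺/Cu serves as the cathode.
E°cell = +0.51 − (−0.26) = +0.77 V, with n = 1 electron transferred.
The balanced reaction is Cu⁺(aq) + V²⁺(aq) → Cu(s) + V³⁺(aq), so Q = [V³⁺(aq)] / ([Cu⁺(aq)]·[V²⁺(aq)]) = 2.26×10^5 and log Q = 5.355.
E = E° − (0.0694/n)·log Q = +0.77 − (0.0694/1)(5.355) = +0.398 V.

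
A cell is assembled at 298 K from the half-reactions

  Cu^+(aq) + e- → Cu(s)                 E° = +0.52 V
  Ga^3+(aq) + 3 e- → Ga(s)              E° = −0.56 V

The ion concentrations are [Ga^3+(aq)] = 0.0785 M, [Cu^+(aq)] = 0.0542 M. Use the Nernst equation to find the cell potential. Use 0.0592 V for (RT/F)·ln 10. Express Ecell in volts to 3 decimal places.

+1.027 V

Since E°(Cu⁺/Cu) > E°(Ga³⁺/Ga), Cu⁺/Cu serves as the cathode.
E°cell = +0.52 − (−0.56) = +1.08 V, with n = 3 electrons transferred.
The balanced reaction is 3 Cu^+(aq) + Ga(s) → 3 Cu(s) + Ga^3+(aq), so Q = [Ga^3+(aq)] / [Cu^+(aq)]^3 = 493 and log Q = 2.693.
E = E° − (0.0592/n)·log Q = +1.08 − (0.0592/3)(2.693) = +1.027 V.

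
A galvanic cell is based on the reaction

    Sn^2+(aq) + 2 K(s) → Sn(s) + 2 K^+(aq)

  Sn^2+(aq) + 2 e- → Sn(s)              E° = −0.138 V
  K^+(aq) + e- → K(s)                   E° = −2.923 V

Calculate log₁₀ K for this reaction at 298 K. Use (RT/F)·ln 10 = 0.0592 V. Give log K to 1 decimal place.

The Sn²⁺/Sn couple is reduced (cathode); E°cell = −0.138 − (−2.923) = +2.785 V with n = 2.
At equilibrium E = 0, so log K = nE°cell / 0.0592 = (2)(+2.785) / 0.0592 = 94.1.

log K = 94.1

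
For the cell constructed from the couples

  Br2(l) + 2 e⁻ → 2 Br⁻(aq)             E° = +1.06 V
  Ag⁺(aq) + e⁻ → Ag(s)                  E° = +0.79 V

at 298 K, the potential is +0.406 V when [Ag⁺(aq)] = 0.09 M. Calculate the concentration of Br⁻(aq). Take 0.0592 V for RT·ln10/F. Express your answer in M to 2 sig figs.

With Br₂/Br⁻ at the cathode and Ag⁺/Ag at the anode, E°cell = +1.06 − (+0.79) = +0.27 V (n = 2).
From the Nernst equation, log Q = n(E° − E)/0.0592 = 2·(+0.27 − (+0.406))/0.0592 = −4.595.
Balancing electrons gives Br2(l) + 2 Ag(s) → 2 Br⁻(aq) + 2 Ag⁺(aq); thus Q = [Br⁻(aq)]^2·[Ag⁺(aq)]^2.
Substituting the known concentrations and solving, log [Br⁻(aq)] = −1.252 and [Br⁻(aq)] = 0.056 M.

0.056 M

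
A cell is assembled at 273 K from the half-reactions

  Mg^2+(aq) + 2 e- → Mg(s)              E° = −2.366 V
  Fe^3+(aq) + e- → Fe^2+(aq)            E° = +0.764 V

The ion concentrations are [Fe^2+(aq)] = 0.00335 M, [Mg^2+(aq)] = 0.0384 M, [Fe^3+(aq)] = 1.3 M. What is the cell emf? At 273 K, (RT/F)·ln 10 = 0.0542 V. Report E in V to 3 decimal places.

Fe³⁺/Fe²⁺ is reduced (cathode, E° = +0.764 V) and Mg²⁺/Mg is oxidized (anode).
The standard potential is +0.764 − (−2.366) = +3.130 V and the balanced reaction transfers n = 2 electrons.
For the overall reaction 2 Fe^3+(aq) + Mg(s) → 2 Fe^2+(aq) + Mg^2+(aq), Q = ([Fe^2+(aq)]^2·[Mg^2+(aq)]) / [Fe^3+(aq)]^2 = 2.55×10^−7, giving log Q = −6.593.
E = E° − (0.0542/n)·log Q = +3.130 − (0.0542/2)(−6.593) = +3.309 V.

+3.309 V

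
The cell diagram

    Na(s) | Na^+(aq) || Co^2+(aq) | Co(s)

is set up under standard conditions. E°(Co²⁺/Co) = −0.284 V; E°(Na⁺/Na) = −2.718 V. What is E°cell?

By convention the left-hand electrode in cell notation is the anode (oxidation) and the right-hand electrode is the cathode (reduction).
E°cell = E°(right) − E°(left) = −0.284 − (−2.718) = +2.434 V.

+2.434 V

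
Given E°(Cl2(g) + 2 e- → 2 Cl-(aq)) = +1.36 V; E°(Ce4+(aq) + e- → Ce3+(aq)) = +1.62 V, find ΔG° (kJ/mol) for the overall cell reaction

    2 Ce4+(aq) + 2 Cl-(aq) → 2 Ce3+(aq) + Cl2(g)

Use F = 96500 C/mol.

In the reaction as written Ce4+(aq) is reduced, so the Ce⁴⁺/Ce³⁺ couple is the cathode and Cl₂/Cl⁻ is the anode.
E°cell = +1.62 − (+1.36) = +0.26 V; balancing electrons gives n = 2.
ΔG° = −nFE°cell = −(2)(96500)(+0.26) J/mol = −50.2 kJ/mol.

−50.2 kJ/mol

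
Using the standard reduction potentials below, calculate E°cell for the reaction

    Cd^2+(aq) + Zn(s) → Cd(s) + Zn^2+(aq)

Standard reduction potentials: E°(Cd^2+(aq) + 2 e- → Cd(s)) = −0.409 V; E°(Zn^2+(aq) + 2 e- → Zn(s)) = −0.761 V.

In the reaction as written, Cd^2+(aq) is reduced (cathode) and Zn^2+(aq) is produced by oxidation at the anode.
E°cell = E°(cathode) − E°(anode) = −0.409 − (−0.761) = +0.352 V.
The positive value indicates the reaction is spontaneous as written.

+0.352 V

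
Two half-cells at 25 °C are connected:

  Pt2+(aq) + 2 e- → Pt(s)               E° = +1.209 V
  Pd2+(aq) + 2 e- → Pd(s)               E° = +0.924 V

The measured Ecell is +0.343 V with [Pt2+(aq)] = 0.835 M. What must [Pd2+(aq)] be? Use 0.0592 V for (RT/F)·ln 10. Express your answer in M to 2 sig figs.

0.0092 M

The Pt²⁺/Pt couple has the larger reduction potential, so it is the cathode: E°cell = +1.209 − (+0.924) = +0.285 V and n = 2.
Since E = E° − (0.0592/n)·log Q, log Q = n(E° − E)/0.0592 = −1.959.
The balanced reaction is Pt2+(aq) + Pd(s) → Pt(s) + Pd2+(aq), so Q = [Pd2+(aq)] / [Pt2+(aq)].
Isolating [Pd2+(aq)] in Q = 10^{−1.959} yields log [Pd2+(aq)] = −2.037, i.e. 0.0092 M.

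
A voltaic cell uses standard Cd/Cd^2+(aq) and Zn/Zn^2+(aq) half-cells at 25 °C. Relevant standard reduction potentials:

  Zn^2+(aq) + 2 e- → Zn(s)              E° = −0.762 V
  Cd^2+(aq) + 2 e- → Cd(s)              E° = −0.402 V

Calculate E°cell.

The Cd²⁺/Cd couple has the higher E°, so Cd ion is reduced (cathode) and Zn is oxidized (anode).
E°cell = E°(cathode) − E°(anode) = −0.402 − (−0.762) = +0.360 V.

+0.360 V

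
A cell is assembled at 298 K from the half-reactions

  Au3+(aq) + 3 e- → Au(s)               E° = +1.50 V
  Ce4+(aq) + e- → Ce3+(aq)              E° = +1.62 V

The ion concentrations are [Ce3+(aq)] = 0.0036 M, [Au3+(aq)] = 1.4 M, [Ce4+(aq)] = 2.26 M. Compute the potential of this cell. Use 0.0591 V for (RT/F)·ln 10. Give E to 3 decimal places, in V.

Ce⁴⁺/Ce³⁺ is reduced (cathode, E° = +1.62 V) and Au³⁺/Au is oxidized (anode).
The standard potential is +1.62 − (+1.50) = +0.12 V and the balanced reaction transfers n = 3 electrons.
Balancing gives 3 Ce4+(aq) + Au(s) → 3 Ce3+(aq) + Au3+(aq); hence Q = ([Ce3+(aq)]^3·[Au3+(aq)]) / [Ce4+(aq)]^3 = 5.66×10^−9 (log Q = −8.247).
Applying E = E° − (RT ln10/nF)·log Q gives +0.12 − (0.0591/3)(−8.247) = +0.282 V.

+0.282 V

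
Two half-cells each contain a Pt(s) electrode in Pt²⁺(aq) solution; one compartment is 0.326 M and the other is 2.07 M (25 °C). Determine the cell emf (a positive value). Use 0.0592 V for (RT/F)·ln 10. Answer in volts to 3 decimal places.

0.024 V

For a concentration cell E°cell = 0, since both electrodes use the same couple.
The compartment with the higher Pt²⁺(aq) concentration (2.07 M) acts as the cathode; ions are reduced there and produced at the dilute (0.326 M) anode.
With n = 2, Ecell = −(0.0592/2)·log([dilute]/[conc]) = −(0.0592/2)·log(0.326/2.07) = +0.024 V.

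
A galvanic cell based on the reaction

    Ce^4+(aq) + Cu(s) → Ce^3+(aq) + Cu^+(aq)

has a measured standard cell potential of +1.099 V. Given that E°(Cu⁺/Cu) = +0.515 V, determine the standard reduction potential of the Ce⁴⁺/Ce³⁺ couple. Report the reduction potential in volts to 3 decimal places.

In the reaction as written the Ce⁴⁺/Ce³⁺ couple is reduced (cathode) and Cu⁺/Cu is oxidized (anode), so E°cell = E°(Ce⁴⁺/Ce³⁺) − E°(Cu⁺/Cu).
E°(Ce⁴⁺/Ce³⁺) = E°cell + E°(anode) = +1.099 + (+0.515) = +1.614 V.

+1.614 V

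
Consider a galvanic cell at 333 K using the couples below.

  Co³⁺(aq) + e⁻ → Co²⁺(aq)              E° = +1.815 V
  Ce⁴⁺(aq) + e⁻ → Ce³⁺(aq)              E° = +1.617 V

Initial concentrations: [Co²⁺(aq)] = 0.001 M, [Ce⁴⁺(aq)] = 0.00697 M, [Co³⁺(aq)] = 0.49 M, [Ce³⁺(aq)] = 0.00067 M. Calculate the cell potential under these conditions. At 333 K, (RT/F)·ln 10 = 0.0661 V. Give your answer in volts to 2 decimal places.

Co³⁺/Co²⁺ is reduced (cathode, E° = +1.815 V) and Ce⁴⁺/Ce³⁺ is oxidized (anode).
E°cell = +1.815 − (+1.617) = +0.198 V, with n = 1 electron transferred.
Balancing gives Co³⁺(aq) + Ce³⁺(aq) → Co²⁺(aq) + Ce⁴⁺(aq); hence Q = ([Co²⁺(aq)]·[Ce⁴⁺(aq)]) / ([Co³⁺(aq)]·[Ce³⁺(aq)]) = 0.0212 (log Q = −1.673).
E = E° − (0.0661/n)·log Q = +0.198 − (0.0661/1)(−1.673) = +0.31 V.

+0.31 V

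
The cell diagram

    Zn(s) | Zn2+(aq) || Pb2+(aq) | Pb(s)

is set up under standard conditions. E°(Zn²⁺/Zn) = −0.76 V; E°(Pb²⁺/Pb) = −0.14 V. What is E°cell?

+0.62 V

By convention the left-hand electrode in cell notation is the anode (oxidation) and the right-hand electrode is the cathode (reduction).
E°cell = E°(right) − E°(left) = −0.14 − (−0.76) = +0.62 V.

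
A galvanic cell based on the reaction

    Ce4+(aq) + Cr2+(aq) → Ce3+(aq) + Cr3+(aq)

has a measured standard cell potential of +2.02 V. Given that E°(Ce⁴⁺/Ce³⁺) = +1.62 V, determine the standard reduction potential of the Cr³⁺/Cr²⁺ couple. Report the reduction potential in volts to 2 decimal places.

−0.40 V

In the reaction as written the Ce⁴⁺/Ce³⁺ couple is reduced (cathode) and Cr³⁺/Cr²⁺ is oxidized (anode), so E°cell = E°(Ce⁴⁺/Ce³⁺) − E°(Cr³⁺/Cr²⁺).
E°(Cr³⁺/Cr²⁺) = E°(cathode) − E°cell = +1.62 − (+2.02) = −0.40 V.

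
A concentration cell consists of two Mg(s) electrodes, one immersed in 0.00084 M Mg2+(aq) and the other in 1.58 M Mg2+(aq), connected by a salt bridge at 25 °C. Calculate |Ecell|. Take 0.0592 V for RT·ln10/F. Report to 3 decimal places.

For a concentration cell E°cell = 0, since both electrodes use the same couple.
The compartment with the higher Mg2+(aq) concentration (1.58 M) acts as the cathode; ions are reduced there and produced at the dilute (0.00084 M) anode.
With n = 2, Ecell = −(0.0592/2)·log([dilute]/[conc]) = −(0.0592/2)·log(0.00084/1.58) = +0.097 V.

0.097 V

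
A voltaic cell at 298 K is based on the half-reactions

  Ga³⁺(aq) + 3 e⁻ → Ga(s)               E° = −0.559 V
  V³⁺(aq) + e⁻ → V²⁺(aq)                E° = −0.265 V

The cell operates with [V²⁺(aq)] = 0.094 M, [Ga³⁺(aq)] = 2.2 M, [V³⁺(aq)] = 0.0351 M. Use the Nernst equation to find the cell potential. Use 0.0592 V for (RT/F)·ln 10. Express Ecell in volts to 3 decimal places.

V³⁺/V²⁺ is reduced (cathode, E° = −0.265 V) and Ga³⁺/Ga is oxidized (anode).
E°cell = E°cat − E°an = −0.265 − (−0.559) = +0.294 V; n = 3.
Balancing gives 3 V³⁺(aq) + Ga(s) → 3 V²⁺(aq) + Ga³⁺(aq); hence Q = ([V²⁺(aq)]^3·[Ga³⁺(aq)]) / [V³⁺(aq)]^3 = 42.3 (log Q = 1.626).
E = E° − (0.0592/n)·log Q = +0.294 − (0.0592/3)(1.626) = +0.262 V.

+0.262 V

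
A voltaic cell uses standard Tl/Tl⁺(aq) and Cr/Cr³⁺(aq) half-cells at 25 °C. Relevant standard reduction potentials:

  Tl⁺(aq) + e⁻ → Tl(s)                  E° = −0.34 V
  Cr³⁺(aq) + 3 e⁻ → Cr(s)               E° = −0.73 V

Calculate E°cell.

The Tl⁺/Tl couple has the higher E°, so Tl ion is reduced (cathode) and Cr is oxidized (anode).
E°cell = E°(cathode) − E°(anode) = −0.34 − (−0.73) = +0.39 V.

+0.39 V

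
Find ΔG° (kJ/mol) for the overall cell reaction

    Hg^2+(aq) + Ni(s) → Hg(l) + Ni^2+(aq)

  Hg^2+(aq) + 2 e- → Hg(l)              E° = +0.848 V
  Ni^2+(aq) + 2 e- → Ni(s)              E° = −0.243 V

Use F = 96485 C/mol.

−211 kJ/mol

In the reaction as written Hg^2+(aq) is reduced, so the Hg²⁺/Hg couple is the cathode and Ni²⁺/Ni is the anode.
E°cell = +0.848 − (−0.243) = +1.091 V; balancing electrons gives n = 2.
ΔG° = −nFE°cell = −(2)(96485)(+1.091) J/mol = −211 kJ/mol.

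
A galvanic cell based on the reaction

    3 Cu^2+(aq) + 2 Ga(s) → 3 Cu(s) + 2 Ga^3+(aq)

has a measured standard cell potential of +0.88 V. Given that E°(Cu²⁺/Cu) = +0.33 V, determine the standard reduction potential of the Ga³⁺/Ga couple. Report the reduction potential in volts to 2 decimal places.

In the reaction as written the Cu²⁺/Cu couple is reduced (cathode) and Ga³⁺/Ga is oxidized (anode), so E°cell = E°(Cu²⁺/Cu) − E°(Ga³⁺/Ga).
E°(Ga³⁺/Ga) = E°(cathode) − E°cell = +0.33 − (+0.88) = −0.55 V.

−0.55 V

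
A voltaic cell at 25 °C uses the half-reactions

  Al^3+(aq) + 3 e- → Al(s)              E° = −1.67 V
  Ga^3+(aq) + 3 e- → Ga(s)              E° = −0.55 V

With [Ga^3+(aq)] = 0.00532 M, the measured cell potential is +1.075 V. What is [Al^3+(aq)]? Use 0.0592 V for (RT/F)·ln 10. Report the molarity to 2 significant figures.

Ga³⁺/Ga is the cathode (higher E°); E°cell = −0.55 − (−1.67) = +1.12 V with n = 3.
Rearranging E = E° − (0.0592/n)·log Q gives log Q = 3(+1.12 − (+1.075))/0.0592 = 2.280.
Balancing electrons gives Ga^3+(aq) + Al(s) → Ga(s) + Al^3+(aq); thus Q = [Al^3+(aq)] / [Ga^3+(aq)].
Solving for the unknown gives log [Al^3+(aq)] = 0.006, so [Al^3+(aq)] ≈ 1.0 M.

1.0 M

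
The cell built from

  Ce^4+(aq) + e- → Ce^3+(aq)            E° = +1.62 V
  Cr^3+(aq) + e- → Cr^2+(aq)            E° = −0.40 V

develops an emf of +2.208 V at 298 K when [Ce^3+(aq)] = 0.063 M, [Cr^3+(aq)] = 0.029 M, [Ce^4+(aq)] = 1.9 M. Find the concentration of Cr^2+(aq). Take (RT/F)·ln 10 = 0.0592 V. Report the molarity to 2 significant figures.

The Ce⁴⁺/Ce³⁺ couple has the larger reduction potential, so it is the cathode: E°cell = +1.62 − (−0.40) = +2.02 V and n = 1.
Since E = E° − (0.0592/n)·log Q, log Q = n(E° − E)/0.0592 = −3.176.
The balanced reaction is Ce^4+(aq) + Cr^2+(aq) → Ce^3+(aq) + Cr^3+(aq), so Q = ([Ce^3+(aq)]·[Cr^3+(aq)]) / ([Ce^4+(aq)]·[Cr^2+(aq)]).
Substituting the known concentrations and solving, log [Cr^2+(aq)] = 0.159 and [Cr^2+(aq)] = 1.4 M.

1.4 M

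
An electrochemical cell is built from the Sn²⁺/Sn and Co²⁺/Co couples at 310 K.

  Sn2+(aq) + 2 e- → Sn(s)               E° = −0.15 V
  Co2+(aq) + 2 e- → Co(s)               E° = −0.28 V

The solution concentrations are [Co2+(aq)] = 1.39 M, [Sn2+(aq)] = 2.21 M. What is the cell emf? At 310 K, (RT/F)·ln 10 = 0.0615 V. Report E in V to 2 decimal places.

Sn²⁺/Sn is reduced (cathode, E° = −0.15 V) and Co²⁺/Co is oxidized (anode).
E°cell = −0.15 − (−0.28) = +0.13 V, with n = 2 electrons transferred.
For the overall reaction Sn2+(aq) + Co(s) → Sn(s) + Co2+(aq), Q = [Co2+(aq)] / [Sn2+(aq)] = 0.629, giving log Q = −0.201.
E = E° − (0.0615/n)·log Q = +0.13 − (0.0615/2)(−0.201) = +0.14 V.

+0.14 V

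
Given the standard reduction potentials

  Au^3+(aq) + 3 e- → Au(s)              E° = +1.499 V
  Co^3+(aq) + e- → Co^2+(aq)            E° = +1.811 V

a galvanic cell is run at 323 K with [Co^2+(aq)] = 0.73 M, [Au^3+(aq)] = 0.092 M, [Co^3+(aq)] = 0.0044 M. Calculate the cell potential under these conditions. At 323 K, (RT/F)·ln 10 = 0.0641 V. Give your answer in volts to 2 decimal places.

+0.19 V

Since E°(Co³⁺/Co²⁺) > E°(Au³⁺/Au), Co³⁺/Co²⁺ serves as the cathode.
E°cell = +1.811 − (+1.499) = +0.312 V, with n = 3 electrons transferred.
Balancing gives 3 Co^3+(aq) + Au(s) → 3 Co^2+(aq) + Au^3+(aq); hence Q = ([Co^2+(aq)]^3·[Au^3+(aq)]) / [Co^3+(aq)]^3 = 4.2×10^5 (log Q = 5.623).
Applying E = E° − (RT ln10/nF)·log Q gives +0.312 − (0.0641/3)(5.623) = +0.19 V.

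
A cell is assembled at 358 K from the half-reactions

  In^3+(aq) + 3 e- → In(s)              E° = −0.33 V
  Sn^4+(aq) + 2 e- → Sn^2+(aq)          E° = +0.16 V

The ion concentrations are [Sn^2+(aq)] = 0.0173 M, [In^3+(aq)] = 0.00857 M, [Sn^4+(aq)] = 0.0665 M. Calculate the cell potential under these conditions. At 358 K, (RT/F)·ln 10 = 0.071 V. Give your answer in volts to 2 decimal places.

Since E°(Sn⁴⁺/Sn²⁺) > E°(In³⁺/In), Sn⁴⁺/Sn²⁺ serves as the cathode.
E°cell = +0.16 − (−0.33) = +0.49 V, with n = 6 electrons transferred.
Balancing gives 3 Sn^4+(aq) + 2 In(s) → 3 Sn^2+(aq) + 2 In^3+(aq); hence Q = ([Sn^2+(aq)]^3·[In^3+(aq)]^2) / [Sn^4+(aq)]^3 = 1.29×10^−6 (log Q = −5.888).
Applying E = E° − (RT ln10/nF)·log Q gives +0.49 − (0.071/6)(−5.888) = +0.56 V.

+0.56 V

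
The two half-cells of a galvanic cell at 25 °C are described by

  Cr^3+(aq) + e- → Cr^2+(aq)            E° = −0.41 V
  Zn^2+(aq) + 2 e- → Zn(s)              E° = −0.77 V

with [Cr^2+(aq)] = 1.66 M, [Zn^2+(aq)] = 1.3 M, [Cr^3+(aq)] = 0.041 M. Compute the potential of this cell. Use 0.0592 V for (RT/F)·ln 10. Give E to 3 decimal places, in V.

+0.261 V

Since E°(Cr³⁺/Cr²⁺) > E°(Zn²⁺/Zn), Cr³⁺/Cr²⁺ serves as the cathode.
E°cell = E°cat − E°an = −0.41 − (−0.77) = +0.36 V; n = 2.
The balanced reaction is 2 Cr^3+(aq) + Zn(s) → 2 Cr^2+(aq) + Zn^2+(aq), so Q = ([Cr^2+(aq)]^2·[Zn^2+(aq)]) / [Cr^3+(aq)]^2 = 2.13×10^3 and log Q = 3.329.
Applying E = E° − (RT ln10/nF)·log Q gives +0.36 − (0.0592/2)(3.329) = +0.261 V.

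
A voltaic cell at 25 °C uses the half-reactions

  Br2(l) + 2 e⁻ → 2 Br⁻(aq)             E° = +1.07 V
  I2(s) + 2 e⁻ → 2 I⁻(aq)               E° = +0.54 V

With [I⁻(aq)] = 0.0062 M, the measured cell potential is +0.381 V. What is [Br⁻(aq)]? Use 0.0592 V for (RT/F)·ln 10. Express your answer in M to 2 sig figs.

With Br₂/Br⁻ at the cathode and I₂/I⁻ at the anode, E°cell = +1.07 − (+0.54) = +0.53 V (n = 2).
Since E = E° − (0.0592/n)·log Q, log Q = n(E° − E)/0.0592 = 5.034.
Balancing electrons gives Br2(l) + 2 I⁻(aq) → 2 Br⁻(aq) + I2(s); thus Q = [Br⁻(aq)]^2 / [I⁻(aq)]^2.
Isolating [Br⁻(aq)] in Q = 10^{5.034} yields log [Br⁻(aq)] = 0.309, i.e. 2.0 M.

2.0 M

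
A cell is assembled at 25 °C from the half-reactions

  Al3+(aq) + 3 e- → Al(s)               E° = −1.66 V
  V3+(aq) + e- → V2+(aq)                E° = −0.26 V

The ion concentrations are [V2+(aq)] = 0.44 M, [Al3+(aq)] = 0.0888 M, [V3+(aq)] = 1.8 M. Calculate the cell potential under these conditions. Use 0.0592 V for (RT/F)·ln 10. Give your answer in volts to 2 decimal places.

+1.46 V

The V³⁺/V²⁺ couple has the more positive E°, so it is the cathode; Al³⁺/Al is the anode.
E°cell = −0.26 − (−1.66) = +1.40 V, with n = 3 electrons transferred.
The balanced reaction is 3 V3+(aq) + Al(s) → 3 V2+(aq) + Al3+(aq), so Q = ([V2+(aq)]^3·[Al3+(aq)]) / [V3+(aq)]^3 = 0.0013 and log Q = −2.887.
Applying E = E° − (RT ln10/nF)·log Q gives +1.40 − (0.0592/3)(−2.887) = +1.46 V.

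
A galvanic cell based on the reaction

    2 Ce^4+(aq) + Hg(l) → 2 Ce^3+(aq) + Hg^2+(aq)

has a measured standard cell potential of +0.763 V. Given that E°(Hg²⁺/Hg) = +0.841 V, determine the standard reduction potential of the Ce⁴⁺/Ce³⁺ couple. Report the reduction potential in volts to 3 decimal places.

+1.604 V

In the reaction as written the Ce⁴⁺/Ce³⁺ couple is reduced (cathode) and Hg²⁺/Hg is oxidized (anode), so E°cell = E°(Ce⁴⁺/Ce³⁺) − E°(Hg²⁺/Hg).
E°(Ce⁴⁺/Ce³⁺) = E°cell + E°(anode) = +0.763 + (+0.841) = +1.604 V.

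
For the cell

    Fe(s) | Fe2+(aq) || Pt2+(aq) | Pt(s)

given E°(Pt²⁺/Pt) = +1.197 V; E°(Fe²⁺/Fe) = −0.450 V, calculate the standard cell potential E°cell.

By convention the left-hand electrode in cell notation is the anode (oxidation) and the right-hand electrode is the cathode (reduction).
E°cell = E°(right) − E°(left) = +1.197 − (−0.450) = +1.647 V.

+1.647 V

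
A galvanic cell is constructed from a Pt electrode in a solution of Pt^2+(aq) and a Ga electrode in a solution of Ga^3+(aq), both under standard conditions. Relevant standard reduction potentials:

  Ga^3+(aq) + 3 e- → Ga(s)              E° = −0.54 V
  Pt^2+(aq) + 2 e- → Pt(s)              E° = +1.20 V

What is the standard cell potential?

+1.74 V

The Pt²⁺/Pt couple has the higher E°, so Pt ion is reduced (cathode) and Ga is oxidized (anode).
E°cell = E°(cathode) − E°(anode) = +1.20 − (−0.54) = +1.74 V.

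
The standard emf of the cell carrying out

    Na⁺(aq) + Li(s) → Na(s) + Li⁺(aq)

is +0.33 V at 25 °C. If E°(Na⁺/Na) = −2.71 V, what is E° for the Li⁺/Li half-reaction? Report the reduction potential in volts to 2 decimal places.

−3.04 V

In the reaction as written the Na⁺/Na couple is reduced (cathode) and Li⁺/Li is oxidized (anode), so E°cell = E°(Na⁺/Na) − E°(Li⁺/Li).
E°(Li⁺/Li) = E°(cathode) − E°cell = −2.71 − (+0.33) = −3.04 V.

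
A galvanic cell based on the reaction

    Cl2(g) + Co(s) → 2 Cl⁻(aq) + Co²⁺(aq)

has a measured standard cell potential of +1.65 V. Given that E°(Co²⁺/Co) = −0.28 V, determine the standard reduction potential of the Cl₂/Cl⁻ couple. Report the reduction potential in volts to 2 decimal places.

+1.37 V

In the reaction as written the Cl₂/Cl⁻ couple is reduced (cathode) and Co²⁺/Co is oxidized (anode), so E°cell = E°(Cl₂/Cl⁻) − E°(Co²⁺/Co).
E°(Cl₂/Cl⁻) = E°cell + E°(anode) = +1.65 + (−0.28) = +1.37 V.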